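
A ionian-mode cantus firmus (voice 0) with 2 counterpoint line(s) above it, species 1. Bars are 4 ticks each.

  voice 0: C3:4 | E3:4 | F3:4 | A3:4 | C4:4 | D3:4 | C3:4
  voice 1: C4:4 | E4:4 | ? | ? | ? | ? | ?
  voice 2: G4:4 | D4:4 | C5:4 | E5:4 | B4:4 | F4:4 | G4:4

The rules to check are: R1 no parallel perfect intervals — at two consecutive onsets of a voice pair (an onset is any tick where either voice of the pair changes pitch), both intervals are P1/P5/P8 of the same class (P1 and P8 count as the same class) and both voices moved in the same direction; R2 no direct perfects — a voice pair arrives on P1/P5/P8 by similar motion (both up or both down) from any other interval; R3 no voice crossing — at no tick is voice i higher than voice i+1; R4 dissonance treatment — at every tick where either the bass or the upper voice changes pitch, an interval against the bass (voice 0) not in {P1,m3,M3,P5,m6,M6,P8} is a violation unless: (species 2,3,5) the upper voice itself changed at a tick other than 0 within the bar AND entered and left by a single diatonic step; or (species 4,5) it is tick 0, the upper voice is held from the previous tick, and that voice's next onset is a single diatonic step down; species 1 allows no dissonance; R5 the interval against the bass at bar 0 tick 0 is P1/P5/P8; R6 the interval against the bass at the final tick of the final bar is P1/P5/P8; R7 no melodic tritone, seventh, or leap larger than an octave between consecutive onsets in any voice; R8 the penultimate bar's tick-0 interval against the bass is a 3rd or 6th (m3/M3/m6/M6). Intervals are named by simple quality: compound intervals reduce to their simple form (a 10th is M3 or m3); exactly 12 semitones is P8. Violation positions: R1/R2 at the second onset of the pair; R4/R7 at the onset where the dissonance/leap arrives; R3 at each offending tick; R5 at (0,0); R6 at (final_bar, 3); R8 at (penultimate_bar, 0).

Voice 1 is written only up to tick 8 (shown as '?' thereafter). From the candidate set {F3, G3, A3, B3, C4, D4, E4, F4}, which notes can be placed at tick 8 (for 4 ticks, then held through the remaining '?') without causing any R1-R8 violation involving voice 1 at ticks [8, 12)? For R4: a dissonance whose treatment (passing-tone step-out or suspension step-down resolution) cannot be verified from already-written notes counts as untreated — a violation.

{A3, C4, D4}

F3: violates R7
G3: violates R4
A3: legal
B3: violates R4
C4: legal
D4: legal
E4: violates R4
F4: violates R1,R2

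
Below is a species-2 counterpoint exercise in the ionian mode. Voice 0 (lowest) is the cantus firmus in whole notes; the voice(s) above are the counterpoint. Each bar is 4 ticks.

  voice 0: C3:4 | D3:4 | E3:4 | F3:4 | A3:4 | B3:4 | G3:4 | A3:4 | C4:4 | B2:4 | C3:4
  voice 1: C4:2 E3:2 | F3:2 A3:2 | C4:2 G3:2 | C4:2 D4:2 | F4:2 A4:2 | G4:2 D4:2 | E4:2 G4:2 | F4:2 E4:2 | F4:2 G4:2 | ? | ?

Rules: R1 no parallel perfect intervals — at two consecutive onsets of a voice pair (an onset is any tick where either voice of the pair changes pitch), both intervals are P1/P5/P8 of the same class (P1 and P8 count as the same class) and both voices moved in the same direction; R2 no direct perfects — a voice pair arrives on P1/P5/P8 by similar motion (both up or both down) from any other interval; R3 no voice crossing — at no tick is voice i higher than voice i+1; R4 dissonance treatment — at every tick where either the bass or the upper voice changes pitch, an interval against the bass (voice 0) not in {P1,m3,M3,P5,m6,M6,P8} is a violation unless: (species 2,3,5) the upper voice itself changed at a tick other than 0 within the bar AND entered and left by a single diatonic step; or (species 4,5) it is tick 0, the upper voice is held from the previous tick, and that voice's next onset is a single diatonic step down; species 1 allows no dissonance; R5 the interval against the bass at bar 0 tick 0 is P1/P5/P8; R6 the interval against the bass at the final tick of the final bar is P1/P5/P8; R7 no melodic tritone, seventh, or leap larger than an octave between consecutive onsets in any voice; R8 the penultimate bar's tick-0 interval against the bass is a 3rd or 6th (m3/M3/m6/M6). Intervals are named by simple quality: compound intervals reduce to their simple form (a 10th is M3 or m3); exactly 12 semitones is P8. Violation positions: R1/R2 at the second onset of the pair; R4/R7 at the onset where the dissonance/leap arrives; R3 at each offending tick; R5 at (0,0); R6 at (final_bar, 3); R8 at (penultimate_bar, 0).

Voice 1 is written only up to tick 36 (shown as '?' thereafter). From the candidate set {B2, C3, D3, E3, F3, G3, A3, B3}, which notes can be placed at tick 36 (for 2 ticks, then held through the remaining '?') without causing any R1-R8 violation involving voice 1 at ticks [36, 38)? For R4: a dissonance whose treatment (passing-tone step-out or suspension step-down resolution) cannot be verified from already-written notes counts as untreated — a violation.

B2: violates R2,R7,R8
C3: violates R4,R7,R8
D3: violates R7
E3: violates R4,R7,R8
F3: violates R4,R7,R8
G3: legal
A3: violates R4,R7,R8
B3: violates R2,R8

{G3}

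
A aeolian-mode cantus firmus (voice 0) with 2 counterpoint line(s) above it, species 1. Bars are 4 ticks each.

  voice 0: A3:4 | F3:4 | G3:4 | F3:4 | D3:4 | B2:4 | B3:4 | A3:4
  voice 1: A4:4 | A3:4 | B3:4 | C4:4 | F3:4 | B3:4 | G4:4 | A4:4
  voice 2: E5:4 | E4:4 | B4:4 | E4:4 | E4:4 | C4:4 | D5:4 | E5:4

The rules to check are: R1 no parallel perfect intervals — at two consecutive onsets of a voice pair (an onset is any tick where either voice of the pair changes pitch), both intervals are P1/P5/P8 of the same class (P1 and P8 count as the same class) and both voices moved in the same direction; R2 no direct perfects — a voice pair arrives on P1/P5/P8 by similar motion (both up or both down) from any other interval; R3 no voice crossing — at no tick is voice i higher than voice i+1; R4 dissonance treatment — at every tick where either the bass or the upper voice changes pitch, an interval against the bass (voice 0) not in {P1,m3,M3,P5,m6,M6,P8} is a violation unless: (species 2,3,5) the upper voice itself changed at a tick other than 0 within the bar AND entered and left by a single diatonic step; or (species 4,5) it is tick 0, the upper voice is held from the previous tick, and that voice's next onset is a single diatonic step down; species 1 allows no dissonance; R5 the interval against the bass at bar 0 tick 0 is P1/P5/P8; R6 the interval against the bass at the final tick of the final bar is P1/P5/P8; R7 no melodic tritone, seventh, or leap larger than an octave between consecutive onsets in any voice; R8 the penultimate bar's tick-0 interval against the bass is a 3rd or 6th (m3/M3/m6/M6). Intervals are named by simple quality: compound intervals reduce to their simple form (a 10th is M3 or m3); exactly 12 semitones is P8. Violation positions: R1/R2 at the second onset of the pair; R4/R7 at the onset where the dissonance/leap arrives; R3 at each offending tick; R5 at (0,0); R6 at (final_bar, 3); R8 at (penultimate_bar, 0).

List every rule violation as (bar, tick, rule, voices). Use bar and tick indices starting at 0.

bar 0: v0=A3 v1=A4 v2=E5 downbeat P5
bar 1: v0=F3 v1=A3 v2=E4 downbeat M7
bar 2: v0=G3 v1=B3 v2=B4 downbeat M3
bar 3: v0=F3 v1=C4 v2=E4 downbeat M7
bar 4: v0=D3 v1=F3 v2=E4 downbeat M2
bar 5: v0=B2 v1=B3 v2=C4 downbeat m2
bar 6: v0=B3 v1=G4 v2=D5 downbeat m3
bar 7: v0=A3 v1=A4 v2=E5 downbeat P5
  -> R1 @ bar 1 tick 0 v(1, 2): A4/E5 P5 -> A3/E4 P5 similar
  -> R4 @ bar 1 tick 0 v(0, 2): F3/E4 M7 untreated
  -> R2 @ bar 2 tick 0 v(1, 2): A3/E4 P5 -> B3/B4 P8 similar
  -> R4 @ bar 3 tick 0 v(0, 2): F3/E4 M7 untreated
  -> R4 @ bar 4 tick 0 v(0, 2): D3/E4 M2 untreated
  -> R4 @ bar 5 tick 0 v(0, 2): B2/C4 m2 untreated
  -> R7 @ bar 5 tick 0 v(1,): F3->B3 leap 6st
  -> R2 @ bar 6 tick 0 v(1, 2): B3/C4 m2 -> G4/D5 P5 similar
  -> R7 @ bar 6 tick 0 v(2,): C4->D5 leap 14st
  -> R1 @ bar 7 tick 0 v(1, 2): G4/D5 P5 -> A4/E5 P5 similar

(1, 0, R1, (1, 2))
(1, 0, R4, (0, 2))
(2, 0, R2, (1, 2))
(3, 0, R4, (0, 2))
(4, 0, R4, (0, 2))
(5, 0, R4, (0, 2))
(5, 0, R7, (1,))
(6, 0, R2, (1, 2))
(6, 0, R7, (2,))
(7, 0, R1, (1, 2))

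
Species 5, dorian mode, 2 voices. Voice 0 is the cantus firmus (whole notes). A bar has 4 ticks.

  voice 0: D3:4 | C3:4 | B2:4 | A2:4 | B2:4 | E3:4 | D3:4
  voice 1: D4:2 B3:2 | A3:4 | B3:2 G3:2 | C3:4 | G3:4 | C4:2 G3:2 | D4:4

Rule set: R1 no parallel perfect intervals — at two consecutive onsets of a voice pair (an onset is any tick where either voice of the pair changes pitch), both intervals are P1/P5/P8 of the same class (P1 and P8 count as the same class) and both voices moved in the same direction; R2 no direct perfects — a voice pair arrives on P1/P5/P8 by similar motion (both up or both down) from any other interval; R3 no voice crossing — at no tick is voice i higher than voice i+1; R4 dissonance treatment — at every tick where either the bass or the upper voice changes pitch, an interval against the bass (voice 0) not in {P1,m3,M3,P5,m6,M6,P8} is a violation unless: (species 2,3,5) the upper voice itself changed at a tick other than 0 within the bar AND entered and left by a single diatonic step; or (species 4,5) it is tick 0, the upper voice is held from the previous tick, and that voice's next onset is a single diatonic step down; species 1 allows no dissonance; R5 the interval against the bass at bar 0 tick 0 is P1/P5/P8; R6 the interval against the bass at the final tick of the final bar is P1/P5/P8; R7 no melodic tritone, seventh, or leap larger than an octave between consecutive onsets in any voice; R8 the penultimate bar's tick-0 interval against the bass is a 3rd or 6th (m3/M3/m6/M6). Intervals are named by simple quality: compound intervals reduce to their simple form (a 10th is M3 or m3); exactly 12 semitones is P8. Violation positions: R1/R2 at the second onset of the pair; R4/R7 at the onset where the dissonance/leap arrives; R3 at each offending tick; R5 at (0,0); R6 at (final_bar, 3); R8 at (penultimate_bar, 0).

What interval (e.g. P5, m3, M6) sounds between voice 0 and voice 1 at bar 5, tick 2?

voice 0=E3 voice 1=G3 -> m3

m3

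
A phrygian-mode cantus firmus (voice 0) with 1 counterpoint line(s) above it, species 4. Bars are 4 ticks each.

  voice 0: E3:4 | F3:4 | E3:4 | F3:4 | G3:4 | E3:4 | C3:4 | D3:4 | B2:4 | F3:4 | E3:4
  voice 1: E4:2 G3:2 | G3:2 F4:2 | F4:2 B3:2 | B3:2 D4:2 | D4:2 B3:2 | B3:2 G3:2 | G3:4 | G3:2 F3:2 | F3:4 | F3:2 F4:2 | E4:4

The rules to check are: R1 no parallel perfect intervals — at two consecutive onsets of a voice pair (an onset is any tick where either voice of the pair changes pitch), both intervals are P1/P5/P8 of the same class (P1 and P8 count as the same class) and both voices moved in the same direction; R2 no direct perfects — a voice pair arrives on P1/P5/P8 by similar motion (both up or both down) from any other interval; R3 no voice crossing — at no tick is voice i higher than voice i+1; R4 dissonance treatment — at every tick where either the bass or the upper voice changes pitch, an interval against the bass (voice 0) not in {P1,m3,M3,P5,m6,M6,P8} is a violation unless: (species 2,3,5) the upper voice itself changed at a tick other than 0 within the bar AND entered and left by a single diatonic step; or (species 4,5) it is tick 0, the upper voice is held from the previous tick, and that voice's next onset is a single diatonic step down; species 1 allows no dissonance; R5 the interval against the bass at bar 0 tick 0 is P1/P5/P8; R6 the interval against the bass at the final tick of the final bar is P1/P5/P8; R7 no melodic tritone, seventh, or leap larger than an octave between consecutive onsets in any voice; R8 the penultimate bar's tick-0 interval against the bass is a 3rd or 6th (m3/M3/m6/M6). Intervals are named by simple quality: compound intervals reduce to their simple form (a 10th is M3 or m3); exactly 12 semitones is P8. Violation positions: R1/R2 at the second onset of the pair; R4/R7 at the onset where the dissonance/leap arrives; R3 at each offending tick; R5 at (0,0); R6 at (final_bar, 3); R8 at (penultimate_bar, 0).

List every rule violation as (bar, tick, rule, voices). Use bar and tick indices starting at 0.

(1, 0, R4, (0, 1))
(1, 2, R7, (1,))
(2, 0, R4, (0, 1))
(2, 2, R7, (1,))
(3, 0, R4, (0, 1))
(8, 0, R4, (0, 1))
(9, 0, R7, (0,))
(9, 0, R8, (0, 1))
(10, 0, R1, (0, 1))

bar 0: v0=E3 v1=E4 downbeat P8
bar 1: v0=F3 v1=G3 downbeat M2
bar 2: v0=E3 v1=F4 downbeat m2
bar 3: v0=F3 v1=B3 downbeat TT
bar 4: v0=G3 v1=D4 downbeat P5
bar 5: v0=E3 v1=B3 downbeat P5
bar 6: v0=C3 v1=G3 downbeat P5
bar 7: v0=D3 v1=G3 downbeat P4
bar 8: v0=B2 v1=F3 downbeat TT
bar 9: v0=F3 v1=F3 downbeat P1
bar 10: v0=E3 v1=E4 downbeat P8
  -> R4 @ bar 1 tick 0 v(0, 1): F3/G3 M2 untreated
  -> R7 @ bar 1 tick 2 v(1,): G3->F4 leap 10st
  -> R4 @ bar 2 tick 0 v(0, 1): E3/F4 m2 untreated
  -> R7 @ bar 2 tick 2 v(1,): F4->B3 leap 6st
  -> R4 @ bar 3 tick 0 v(0, 1): F3/B3 TT untreated
  -> R4 @ bar 8 tick 0 v(0, 1): B2/F3 TT untreated
  -> R7 @ bar 9 tick 0 v(0,): B2->F3 leap 6st
  -> R8 @ bar 9 tick 0 v(0, 1): penult P1 not 3rd/6th
  -> R1 @ bar 10 tick 0 v(0, 1): F3/F4 P8 -> E3/E4 P8 similar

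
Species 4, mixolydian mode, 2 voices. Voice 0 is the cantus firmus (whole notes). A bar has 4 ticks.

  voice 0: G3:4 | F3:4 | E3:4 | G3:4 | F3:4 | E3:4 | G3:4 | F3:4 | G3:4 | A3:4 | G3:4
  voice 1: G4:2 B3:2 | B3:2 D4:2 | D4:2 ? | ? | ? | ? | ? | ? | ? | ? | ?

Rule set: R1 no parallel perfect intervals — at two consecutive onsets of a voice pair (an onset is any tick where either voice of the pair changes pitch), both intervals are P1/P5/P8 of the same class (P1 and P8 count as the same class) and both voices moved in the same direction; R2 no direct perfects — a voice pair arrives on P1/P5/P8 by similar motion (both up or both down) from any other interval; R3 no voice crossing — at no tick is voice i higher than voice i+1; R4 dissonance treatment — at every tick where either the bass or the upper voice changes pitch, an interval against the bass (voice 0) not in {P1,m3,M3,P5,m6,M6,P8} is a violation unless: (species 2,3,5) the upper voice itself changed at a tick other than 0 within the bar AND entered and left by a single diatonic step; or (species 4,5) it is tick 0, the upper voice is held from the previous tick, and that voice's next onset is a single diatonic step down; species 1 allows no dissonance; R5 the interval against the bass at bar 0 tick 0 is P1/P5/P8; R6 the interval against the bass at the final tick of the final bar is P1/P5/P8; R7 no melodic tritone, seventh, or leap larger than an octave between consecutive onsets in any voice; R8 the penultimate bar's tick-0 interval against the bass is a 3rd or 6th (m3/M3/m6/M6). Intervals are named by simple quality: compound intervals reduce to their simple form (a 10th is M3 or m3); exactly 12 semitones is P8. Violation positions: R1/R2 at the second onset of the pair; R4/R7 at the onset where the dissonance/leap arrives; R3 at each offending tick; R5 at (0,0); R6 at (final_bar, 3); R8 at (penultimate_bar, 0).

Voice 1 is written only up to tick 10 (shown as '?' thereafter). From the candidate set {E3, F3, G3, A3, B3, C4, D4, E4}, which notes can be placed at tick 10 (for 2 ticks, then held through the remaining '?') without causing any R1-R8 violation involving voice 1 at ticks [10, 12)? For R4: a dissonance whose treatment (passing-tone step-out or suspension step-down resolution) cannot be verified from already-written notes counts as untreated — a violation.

E3: violates R7
F3: violates R4
G3: legal
A3: violates R4
B3: legal
C4: legal
D4: legal
E4: legal

{B3, C4, D4, E4, G3}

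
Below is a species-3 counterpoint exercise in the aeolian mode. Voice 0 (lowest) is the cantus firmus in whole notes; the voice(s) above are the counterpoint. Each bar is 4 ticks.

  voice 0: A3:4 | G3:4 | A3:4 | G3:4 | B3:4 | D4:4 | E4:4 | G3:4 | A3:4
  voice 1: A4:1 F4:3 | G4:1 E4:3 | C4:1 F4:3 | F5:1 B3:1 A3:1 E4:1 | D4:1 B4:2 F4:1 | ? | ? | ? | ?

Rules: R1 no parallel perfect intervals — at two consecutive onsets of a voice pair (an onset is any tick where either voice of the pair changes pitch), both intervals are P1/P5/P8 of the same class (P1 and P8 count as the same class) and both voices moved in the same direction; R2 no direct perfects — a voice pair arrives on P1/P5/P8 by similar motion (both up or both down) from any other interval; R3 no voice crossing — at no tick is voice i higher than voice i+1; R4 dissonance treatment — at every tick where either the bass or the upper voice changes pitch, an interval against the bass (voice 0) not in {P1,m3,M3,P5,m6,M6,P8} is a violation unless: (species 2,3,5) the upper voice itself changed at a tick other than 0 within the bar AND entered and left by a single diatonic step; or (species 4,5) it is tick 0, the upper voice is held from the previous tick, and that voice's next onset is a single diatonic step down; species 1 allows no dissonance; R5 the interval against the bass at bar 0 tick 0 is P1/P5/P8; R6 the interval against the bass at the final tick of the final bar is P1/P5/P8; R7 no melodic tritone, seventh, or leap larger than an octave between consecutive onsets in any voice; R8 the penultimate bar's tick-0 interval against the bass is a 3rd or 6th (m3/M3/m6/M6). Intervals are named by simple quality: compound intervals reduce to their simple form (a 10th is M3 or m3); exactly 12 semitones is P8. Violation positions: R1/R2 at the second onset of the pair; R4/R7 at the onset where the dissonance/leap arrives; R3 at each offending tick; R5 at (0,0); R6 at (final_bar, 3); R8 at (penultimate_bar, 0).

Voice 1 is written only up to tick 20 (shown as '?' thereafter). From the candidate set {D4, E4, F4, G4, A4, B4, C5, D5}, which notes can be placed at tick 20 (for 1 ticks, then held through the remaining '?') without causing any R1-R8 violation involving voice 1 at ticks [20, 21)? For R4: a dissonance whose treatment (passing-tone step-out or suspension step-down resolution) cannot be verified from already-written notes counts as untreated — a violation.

{D4, F4}

D4: legal
E4: violates R4
F4: legal
G4: violates R4
A4: violates R2
B4: violates R7
C5: violates R4
D5: violates R2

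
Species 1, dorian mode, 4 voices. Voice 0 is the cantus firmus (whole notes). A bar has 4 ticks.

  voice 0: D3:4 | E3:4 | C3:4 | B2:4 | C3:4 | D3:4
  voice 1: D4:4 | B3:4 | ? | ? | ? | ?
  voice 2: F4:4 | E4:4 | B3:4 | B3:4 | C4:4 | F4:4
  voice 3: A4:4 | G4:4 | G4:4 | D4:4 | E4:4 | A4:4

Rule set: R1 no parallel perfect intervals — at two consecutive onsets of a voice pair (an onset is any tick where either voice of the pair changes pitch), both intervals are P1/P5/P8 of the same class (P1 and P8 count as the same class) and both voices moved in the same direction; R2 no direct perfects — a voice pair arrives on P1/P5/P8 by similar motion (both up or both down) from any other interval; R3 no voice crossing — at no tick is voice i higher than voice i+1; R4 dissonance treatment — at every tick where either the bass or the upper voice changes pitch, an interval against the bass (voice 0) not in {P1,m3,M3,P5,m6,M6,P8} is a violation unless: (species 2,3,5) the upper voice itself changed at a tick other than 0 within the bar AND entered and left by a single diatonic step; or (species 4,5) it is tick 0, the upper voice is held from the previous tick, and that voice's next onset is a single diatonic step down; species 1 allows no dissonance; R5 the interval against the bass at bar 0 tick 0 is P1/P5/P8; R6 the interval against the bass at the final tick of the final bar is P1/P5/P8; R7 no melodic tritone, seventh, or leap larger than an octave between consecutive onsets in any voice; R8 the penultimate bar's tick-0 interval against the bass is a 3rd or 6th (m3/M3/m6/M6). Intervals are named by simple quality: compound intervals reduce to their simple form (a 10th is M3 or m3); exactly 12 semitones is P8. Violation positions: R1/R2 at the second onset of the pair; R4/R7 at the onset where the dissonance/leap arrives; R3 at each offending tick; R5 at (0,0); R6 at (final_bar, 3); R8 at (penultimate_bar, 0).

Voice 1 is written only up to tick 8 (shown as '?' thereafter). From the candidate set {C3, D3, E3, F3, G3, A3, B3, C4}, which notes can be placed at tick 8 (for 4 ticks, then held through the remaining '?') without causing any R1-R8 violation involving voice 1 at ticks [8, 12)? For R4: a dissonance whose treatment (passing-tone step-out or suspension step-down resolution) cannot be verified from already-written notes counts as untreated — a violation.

{A3}

C3: violates R2,R7
D3: violates R4
E3: violates R2
F3: violates R4,R7
G3: violates R1
A3: legal
B3: violates R4
C4: violates R3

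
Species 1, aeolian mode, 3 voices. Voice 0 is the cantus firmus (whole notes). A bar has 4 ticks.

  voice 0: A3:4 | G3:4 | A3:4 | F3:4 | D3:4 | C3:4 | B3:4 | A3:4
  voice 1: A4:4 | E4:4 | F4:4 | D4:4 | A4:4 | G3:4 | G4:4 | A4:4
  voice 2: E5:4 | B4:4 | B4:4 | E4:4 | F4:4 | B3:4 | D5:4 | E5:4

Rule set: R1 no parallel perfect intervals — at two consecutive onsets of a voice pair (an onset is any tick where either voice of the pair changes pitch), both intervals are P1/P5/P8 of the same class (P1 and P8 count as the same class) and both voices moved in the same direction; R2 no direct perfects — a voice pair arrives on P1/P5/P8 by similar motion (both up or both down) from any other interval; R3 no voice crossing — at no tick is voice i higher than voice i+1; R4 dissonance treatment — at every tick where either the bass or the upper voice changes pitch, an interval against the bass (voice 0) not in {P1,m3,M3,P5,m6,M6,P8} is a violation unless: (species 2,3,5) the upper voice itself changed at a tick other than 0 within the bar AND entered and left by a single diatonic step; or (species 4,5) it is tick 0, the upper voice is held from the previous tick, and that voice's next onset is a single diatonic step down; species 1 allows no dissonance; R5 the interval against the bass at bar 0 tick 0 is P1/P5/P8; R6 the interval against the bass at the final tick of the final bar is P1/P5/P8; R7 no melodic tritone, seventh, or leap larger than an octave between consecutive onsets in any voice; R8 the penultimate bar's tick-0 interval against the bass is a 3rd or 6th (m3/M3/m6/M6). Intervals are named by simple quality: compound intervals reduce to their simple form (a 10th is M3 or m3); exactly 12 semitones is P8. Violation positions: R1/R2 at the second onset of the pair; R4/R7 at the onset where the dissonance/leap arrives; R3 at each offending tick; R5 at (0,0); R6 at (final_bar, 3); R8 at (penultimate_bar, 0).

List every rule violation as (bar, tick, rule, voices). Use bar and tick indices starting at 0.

bar 0: v0=A3 v1=A4 v2=E5 downbeat P5
bar 1: v0=G3 v1=E4 v2=B4 downbeat M3
bar 2: v0=A3 v1=F4 v2=B4 downbeat M2
bar 3: v0=F3 v1=D4 v2=E4 downbeat M7
bar 4: v0=D3 v1=A4 v2=F4 downbeat m3
bar 5: v0=C3 v1=G3 v2=B3 downbeat M7
bar 6: v0=B3 v1=G4 v2=D5 downbeat m3
bar 7: v0=A3 v1=A4 v2=E5 downbeat P5
  -> R1 @ bar 1 tick 0 v(1, 2): A4/E5 P5 -> E4/B4 P5 similar
  -> R4 @ bar 2 tick 0 v(0, 2): A3/B4 M2 untreated
  -> R4 @ bar 3 tick 0 v(0, 2): F3/E4 M7 untreated
  -> R3 @ bar 4 tick 0 v(1, 2): A4 above F4
  -> R3 @ bar 4 tick 1 v(1, 2): A4 above F4
  -> R3 @ bar 4 tick 2 v(1, 2): A4 above F4
  -> R3 @ bar 4 tick 3 v(1, 2): A4 above F4
  -> R1 @ bar 5 tick 0 v(0, 1): D3/A4 P5 -> C3/G3 P5 similar
  -> R4 @ bar 5 tick 0 v(0, 2): C3/B3 M7 untreated
  -> R7 @ bar 5 tick 0 v(1,): A4->G3 leap 14st
  -> R7 @ bar 5 tick 0 v(2,): F4->B3 leap 6st
  -> R2 @ bar 6 tick 0 v(1, 2): G3/B3 M3 -> G4/D5 P5 similar
  -> R7 @ bar 6 tick 0 v(0,): C3->B3 leap 11st
  -> R7 @ bar 6 tick 0 v(2,): B3->D5 leap 15st
  -> R1 @ bar 7 tick 0 v(1, 2): G4/D5 P5 -> A4/E5 P5 similar

(1, 0, R1, (1, 2))
(2, 0, R4, (0, 2))
(3, 0, R4, (0, 2))
(4, 0, R3, (1, 2))
(4, 1, R3, (1, 2))
(4, 2, R3, (1, 2))
(4, 3, R3, (1, 2))
(5, 0, R1, (0, 1))
(5, 0, R4, (0, 2))
(5, 0, R7, (1,))
(5, 0, R7, (2,))
(6, 0, R2, (1, 2))
(6, 0, R7, (0,))
(6, 0, R7, (2,))
(7, 0, R1, (1, 2))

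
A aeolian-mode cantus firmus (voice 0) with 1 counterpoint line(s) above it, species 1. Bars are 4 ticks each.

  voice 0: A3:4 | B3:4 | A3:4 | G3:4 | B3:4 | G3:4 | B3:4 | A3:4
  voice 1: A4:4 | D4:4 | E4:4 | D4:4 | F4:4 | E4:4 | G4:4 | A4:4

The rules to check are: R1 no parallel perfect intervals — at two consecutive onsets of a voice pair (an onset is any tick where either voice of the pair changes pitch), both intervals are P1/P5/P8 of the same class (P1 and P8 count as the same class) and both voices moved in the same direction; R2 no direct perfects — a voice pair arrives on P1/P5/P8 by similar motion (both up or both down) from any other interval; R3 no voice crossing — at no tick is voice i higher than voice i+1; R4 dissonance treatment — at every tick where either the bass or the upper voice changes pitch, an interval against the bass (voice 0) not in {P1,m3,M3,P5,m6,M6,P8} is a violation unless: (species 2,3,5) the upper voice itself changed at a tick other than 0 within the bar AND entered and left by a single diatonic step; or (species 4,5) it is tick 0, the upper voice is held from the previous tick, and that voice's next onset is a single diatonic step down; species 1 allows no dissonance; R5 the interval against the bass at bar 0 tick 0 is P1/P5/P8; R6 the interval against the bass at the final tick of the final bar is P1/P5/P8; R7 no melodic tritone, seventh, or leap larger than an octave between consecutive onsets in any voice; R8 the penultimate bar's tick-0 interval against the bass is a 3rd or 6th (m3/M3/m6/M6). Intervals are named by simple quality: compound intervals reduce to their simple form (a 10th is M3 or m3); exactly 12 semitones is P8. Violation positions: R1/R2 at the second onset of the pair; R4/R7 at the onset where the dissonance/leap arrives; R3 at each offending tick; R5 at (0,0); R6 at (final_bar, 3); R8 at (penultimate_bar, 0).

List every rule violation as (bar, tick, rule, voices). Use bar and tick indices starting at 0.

bar 0: v0=A3 v1=A4 downbeat P8
bar 1: v0=B3 v1=D4 downbeat m3
bar 2: v0=A3 v1=E4 downbeat P5
bar 3: v0=G3 v1=D4 downbeat P5
bar 4: v0=B3 v1=F4 downbeat TT
bar 5: v0=G3 v1=E4 downbeat M6
bar 6: v0=B3 v1=G4 downbeat m6
bar 7: v0=A3 v1=A4 downbeat P8
  -> R1 @ bar 3 tick 0 v(0, 1): A3/E4 P5 -> G3/D4 P5 similar
  -> R4 @ bar 4 tick 0 v(0, 1): B3/F4 TT untreated

(3, 0, R1, (0, 1))
(4, 0, R4, (0, 1))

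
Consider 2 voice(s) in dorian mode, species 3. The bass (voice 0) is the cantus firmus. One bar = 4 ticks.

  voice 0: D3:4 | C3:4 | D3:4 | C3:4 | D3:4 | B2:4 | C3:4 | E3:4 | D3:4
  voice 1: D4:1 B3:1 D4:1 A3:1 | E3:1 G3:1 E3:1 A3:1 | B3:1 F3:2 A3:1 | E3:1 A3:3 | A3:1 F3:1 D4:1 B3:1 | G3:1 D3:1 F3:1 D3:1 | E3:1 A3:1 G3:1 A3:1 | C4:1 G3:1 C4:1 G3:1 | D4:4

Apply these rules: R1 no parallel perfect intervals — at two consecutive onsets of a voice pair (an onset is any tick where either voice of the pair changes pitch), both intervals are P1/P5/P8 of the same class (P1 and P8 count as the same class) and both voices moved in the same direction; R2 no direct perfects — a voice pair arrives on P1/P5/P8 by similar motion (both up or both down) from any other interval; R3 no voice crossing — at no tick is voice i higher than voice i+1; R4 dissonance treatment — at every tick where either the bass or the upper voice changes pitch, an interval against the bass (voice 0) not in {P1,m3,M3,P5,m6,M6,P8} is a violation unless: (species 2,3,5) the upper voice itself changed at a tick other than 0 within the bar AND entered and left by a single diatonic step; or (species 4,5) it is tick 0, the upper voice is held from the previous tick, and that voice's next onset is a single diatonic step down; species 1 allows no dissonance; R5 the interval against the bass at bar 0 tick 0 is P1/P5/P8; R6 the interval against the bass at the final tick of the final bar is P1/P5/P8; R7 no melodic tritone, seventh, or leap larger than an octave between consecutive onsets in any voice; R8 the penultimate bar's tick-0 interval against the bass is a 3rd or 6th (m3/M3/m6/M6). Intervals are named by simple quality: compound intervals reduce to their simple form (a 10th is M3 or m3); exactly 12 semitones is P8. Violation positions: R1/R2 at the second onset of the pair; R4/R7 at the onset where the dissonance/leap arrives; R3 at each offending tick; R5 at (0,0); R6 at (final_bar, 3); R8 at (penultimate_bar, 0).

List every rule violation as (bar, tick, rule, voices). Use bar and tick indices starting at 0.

(2, 1, R7, (1,))
(5, 2, R4, (0, 1))

bar 0: v0=D3 v1=D4 downbeat P8
bar 1: v0=C3 v1=E3 downbeat M3
bar 2: v0=D3 v1=B3 downbeat M6
bar 3: v0=C3 v1=E3 downbeat M3
bar 4: v0=D3 v1=A3 downbeat P5
bar 5: v0=B2 v1=G3 downbeat m6
bar 6: v0=C3 v1=E3 downbeat M3
bar 7: v0=E3 v1=C4 downbeat m6
bar 8: v0=D3 v1=D4 downbeat P8
  -> R7 @ bar 2 tick 1 v(1,): B3->F3 leap 6st
  -> R4 @ bar 5 tick 2 v(0, 1): B2/F3 TT untreated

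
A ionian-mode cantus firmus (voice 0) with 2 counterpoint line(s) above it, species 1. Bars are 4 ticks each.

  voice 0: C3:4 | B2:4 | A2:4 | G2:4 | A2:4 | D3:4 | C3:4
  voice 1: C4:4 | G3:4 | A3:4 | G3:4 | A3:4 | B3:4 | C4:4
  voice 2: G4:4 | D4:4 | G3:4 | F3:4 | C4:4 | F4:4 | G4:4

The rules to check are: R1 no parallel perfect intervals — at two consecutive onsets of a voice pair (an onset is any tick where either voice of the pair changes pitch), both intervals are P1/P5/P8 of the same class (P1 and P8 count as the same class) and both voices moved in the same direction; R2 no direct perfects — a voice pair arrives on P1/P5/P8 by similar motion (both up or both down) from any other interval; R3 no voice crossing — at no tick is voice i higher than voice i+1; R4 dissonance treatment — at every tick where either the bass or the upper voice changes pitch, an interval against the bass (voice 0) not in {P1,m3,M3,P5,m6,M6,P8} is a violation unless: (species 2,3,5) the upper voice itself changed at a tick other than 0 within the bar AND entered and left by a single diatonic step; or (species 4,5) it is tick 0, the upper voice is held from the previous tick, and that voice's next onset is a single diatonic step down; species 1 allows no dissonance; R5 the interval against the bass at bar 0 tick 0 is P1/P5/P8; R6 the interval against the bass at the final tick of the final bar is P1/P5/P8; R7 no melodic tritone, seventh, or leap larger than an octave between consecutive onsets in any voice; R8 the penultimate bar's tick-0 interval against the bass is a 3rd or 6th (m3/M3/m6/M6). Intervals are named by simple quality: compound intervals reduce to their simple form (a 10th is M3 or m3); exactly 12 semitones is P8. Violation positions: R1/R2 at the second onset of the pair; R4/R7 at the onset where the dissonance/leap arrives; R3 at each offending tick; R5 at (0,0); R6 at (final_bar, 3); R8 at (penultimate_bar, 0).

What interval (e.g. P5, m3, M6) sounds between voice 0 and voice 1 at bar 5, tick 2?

M6

voice 0=D3 voice 1=B3 -> M6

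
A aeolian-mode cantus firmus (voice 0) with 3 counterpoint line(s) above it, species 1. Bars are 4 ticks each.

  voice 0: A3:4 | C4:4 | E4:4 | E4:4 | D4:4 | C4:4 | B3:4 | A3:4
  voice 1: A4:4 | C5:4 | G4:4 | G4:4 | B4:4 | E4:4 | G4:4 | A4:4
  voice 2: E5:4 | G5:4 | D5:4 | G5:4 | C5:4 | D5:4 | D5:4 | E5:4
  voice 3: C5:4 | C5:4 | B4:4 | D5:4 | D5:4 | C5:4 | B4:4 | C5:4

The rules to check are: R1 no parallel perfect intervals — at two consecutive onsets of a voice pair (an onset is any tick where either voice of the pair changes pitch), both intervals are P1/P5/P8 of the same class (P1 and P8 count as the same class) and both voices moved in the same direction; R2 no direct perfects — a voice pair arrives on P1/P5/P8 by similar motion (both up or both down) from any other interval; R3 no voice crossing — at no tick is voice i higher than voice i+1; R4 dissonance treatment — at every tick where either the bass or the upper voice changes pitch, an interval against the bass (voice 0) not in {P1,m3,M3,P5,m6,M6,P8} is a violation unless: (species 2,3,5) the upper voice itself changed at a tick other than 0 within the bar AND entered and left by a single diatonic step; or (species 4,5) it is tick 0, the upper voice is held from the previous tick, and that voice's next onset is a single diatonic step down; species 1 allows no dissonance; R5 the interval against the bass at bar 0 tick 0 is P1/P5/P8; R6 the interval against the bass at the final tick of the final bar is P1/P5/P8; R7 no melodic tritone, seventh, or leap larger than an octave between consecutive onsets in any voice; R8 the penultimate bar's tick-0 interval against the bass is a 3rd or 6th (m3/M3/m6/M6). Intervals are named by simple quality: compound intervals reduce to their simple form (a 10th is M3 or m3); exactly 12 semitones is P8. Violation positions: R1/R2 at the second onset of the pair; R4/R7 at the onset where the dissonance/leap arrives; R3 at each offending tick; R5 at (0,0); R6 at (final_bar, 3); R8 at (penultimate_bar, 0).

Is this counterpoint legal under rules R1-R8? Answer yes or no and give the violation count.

bar 0: v0=A3 v1=A4 v2=E5 v3=C5 (m3)
bar 1: v0=C4 v1=C5 v2=G5 v3=C5 (P8)
bar 2: v0=E4 v1=G4 v2=D5 v3=B4 (P5)
bar 3: v0=E4 v1=G4 v2=G5 v3=D5 (m7)
bar 4: v0=D4 v1=B4 v2=C5 v3=D5 (P8)
bar 5: v0=C4 v1=E4 v2=D5 v3=C5 (P8)
bar 6: v0=B3 v1=G4 v2=D5 v3=B4 (P8)
bar 7: v0=A3 v1=A4 v2=E5 v3=C5 (m3)
  R3 @ bar0.0: E5 above C5
  R5 @ bar0.0: opens on m3
  R3 @ bar0.1: E5 above C5
  R3 @ bar0.2: E5 above C5
  R3 @ bar0.3: E5 above C5
  R1 @ bar1.0: A3/A4 P8 -> C4/C5 P8 similar
  R1 @ bar1.0: A3/E5 P5 -> C4/G5 P5 similar
  R1 @ bar1.0: A4/E5 P5 -> C5/G5 P5 similar
  R3 @ bar1.0: G5 above C5
  R3 @ bar1.1: G5 above C5
  R3 @ bar1.2: G5 above C5
  R3 @ bar1.3: G5 above C5
  R1 @ bar2.0: C5/G5 P5 -> G4/D5 P5 similar
  R3 @ bar2.0: D5 above B4
  R4 @ bar2.0: E4/D5 m7 untreated
  R3 @ bar2.1: D5 above B4
  R3 @ bar2.2: D5 above B4
  R3 @ bar2.3: D5 above B4
  R3 @ bar3.0: G5 above D5
  R4 @ bar3.0: E4/D5 m7 untreated
  R3 @ bar3.1: G5 above D5
  R3 @ bar3.2: G5 above D5
  R3 @ bar3.3: G5 above D5
  R4 @ bar4.0: D4/C5 m7 untreated
  R1 @ bar5.0: D4/D5 P8 -> C4/C5 P8 similar
  R3 @ bar5.0: D5 above C5
  R4 @ bar5.0: C4/D5 M2 untreated
  R3 @ bar5.1: D5 above C5
  R3 @ bar5.2: D5 above C5
  R3 @ bar5.3: D5 above C5
  R1 @ bar6.0: C4/C5 P8 -> B3/B4 P8 similar
  R3 @ bar6.0: D5 above B4
  R8 @ bar6.0: penult P8 not 3rd/6th
  R3 @ bar6.1: D5 above B4
  R3 @ bar6.2: D5 above B4
  R3 @ bar6.3: D5 above B4
  R1 @ bar7.0: G4/D5 P5 -> A4/E5 P5 similar
  R3 @ bar7.0: E5 above C5
  R3 @ bar7.1: E5 above C5
  R3 @ bar7.2: E5 above C5
  R3 @ bar7.3: E5 above C5
  R6 @ bar7.3: closes on m3

No (42 violations)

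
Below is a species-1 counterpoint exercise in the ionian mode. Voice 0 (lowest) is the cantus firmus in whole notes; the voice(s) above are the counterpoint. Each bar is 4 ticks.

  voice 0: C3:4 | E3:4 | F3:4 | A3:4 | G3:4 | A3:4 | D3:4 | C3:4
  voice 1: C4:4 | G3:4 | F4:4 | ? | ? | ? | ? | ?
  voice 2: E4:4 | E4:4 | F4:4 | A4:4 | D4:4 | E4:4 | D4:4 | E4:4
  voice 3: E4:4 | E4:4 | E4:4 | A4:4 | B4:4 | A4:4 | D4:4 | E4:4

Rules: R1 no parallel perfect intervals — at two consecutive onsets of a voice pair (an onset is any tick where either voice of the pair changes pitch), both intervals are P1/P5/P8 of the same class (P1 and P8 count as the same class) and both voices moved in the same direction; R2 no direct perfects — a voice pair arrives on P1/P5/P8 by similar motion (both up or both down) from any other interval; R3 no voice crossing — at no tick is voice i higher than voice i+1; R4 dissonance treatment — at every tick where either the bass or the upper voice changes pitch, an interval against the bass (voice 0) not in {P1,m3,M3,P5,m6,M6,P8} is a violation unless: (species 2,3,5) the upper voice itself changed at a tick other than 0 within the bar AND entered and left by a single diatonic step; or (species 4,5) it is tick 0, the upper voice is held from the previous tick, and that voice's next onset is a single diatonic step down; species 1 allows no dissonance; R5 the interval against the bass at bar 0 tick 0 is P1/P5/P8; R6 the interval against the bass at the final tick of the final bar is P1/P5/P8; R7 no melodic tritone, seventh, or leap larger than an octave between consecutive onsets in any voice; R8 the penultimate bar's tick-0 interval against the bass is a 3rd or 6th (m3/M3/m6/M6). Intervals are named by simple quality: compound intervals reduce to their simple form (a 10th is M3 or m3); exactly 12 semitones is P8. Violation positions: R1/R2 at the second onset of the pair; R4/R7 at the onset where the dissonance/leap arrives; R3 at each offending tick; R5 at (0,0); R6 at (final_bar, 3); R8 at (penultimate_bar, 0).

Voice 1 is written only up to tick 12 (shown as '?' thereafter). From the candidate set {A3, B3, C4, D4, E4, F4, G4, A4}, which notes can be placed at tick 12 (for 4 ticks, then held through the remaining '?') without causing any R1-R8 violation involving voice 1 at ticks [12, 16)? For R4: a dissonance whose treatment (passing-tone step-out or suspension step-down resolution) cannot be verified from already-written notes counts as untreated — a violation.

{A3, C4, E4, F4}

A3: legal
B3: violates R4,R7
C4: legal
D4: violates R4
E4: legal
F4: legal
G4: violates R4
A4: violates R1,R2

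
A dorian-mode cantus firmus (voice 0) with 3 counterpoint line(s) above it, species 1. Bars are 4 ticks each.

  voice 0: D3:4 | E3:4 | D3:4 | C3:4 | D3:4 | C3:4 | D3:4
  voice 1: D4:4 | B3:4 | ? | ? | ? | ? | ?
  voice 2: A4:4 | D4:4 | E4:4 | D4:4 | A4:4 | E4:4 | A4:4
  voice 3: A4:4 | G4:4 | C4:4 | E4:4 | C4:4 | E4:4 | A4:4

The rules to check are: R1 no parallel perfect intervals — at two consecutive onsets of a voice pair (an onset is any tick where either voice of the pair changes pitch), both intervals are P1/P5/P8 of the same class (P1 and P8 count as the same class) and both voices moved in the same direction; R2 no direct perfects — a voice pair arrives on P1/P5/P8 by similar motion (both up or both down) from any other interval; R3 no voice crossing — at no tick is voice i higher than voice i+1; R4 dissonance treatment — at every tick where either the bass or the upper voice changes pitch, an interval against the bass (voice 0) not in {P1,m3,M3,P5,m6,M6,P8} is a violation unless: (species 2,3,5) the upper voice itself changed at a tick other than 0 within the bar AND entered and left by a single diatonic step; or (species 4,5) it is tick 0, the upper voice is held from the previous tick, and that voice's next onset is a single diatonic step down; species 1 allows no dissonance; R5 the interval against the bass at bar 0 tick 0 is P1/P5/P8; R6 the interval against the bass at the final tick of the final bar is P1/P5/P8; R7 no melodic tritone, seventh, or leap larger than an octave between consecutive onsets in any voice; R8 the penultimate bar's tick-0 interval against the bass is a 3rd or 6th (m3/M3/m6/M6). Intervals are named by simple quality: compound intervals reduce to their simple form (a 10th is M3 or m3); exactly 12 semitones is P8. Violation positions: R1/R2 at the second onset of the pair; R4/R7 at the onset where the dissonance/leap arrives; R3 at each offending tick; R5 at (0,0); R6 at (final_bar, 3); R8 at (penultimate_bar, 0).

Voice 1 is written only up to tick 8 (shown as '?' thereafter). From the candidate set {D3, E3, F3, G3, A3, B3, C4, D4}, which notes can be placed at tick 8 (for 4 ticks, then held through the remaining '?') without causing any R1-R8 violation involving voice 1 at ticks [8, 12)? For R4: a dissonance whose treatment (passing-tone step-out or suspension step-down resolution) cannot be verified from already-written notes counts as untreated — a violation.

D3: violates R2
E3: violates R4
F3: violates R2,R7
G3: violates R4
A3: violates R1
B3: legal
C4: violates R4
D4: legal

{B3, D4}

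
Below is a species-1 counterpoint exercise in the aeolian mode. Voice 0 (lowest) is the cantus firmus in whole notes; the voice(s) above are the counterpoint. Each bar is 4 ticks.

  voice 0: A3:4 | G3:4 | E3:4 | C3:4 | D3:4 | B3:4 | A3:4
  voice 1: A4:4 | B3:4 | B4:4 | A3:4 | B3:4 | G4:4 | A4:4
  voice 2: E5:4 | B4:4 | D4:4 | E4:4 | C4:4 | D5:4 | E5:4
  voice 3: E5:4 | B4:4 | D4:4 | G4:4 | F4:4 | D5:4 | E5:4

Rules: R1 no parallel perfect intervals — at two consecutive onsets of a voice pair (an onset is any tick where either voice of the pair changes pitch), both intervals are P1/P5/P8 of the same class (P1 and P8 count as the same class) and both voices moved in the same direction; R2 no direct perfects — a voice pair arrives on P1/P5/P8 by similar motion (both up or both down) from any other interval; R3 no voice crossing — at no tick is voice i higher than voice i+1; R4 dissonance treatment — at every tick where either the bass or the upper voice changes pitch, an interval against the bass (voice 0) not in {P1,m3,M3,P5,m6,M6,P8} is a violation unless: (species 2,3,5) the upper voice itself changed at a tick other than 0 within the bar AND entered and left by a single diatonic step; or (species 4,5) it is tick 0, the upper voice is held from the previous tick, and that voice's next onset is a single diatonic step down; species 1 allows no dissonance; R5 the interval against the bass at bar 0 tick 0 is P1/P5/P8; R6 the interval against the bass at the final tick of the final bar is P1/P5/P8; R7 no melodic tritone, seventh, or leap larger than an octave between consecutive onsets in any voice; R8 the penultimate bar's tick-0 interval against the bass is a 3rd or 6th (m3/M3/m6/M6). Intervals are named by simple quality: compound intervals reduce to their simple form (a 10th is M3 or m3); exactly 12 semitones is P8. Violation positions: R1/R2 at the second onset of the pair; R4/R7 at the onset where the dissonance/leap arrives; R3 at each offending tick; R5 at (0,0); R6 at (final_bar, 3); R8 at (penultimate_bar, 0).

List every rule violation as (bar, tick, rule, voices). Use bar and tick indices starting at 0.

(1, 0, R1, (2, 3))
(1, 0, R2, (1, 2))
(1, 0, R2, (1, 3))
(1, 0, R7, (1,))
(2, 0, R1, (2, 3))
(2, 0, R3, (1, 2))
(2, 0, R4, (0, 2))
(2, 0, R4, (0, 3))
(2, 1, R3, (1, 2))
(2, 2, R3, (1, 2))
(2, 3, R3, (1, 2))
(3, 0, R7, (1,))
(4, 0, R4, (0, 2))
(5, 0, R2, (1, 2))
(5, 0, R2, (1, 3))
(5, 0, R2, (2, 3))
(5, 0, R7, (2,))
(6, 0, R1, (1, 2))
(6, 0, R1, (1, 3))
(6, 0, R1, (2, 3))

bar 0: v0=A3 v1=A4 v2=E5 v3=E5 downbeat P5
bar 1: v0=G3 v1=B3 v2=B4 v3=B4 downbeat M3
bar 2: v0=E3 v1=B4 v2=D4 v3=D4 downbeat m7
bar 3: v0=C3 v1=A3 v2=E4 v3=G4 downbeat P5
bar 4: v0=D3 v1=B3 v2=C4 v3=F4 downbeat m3
bar 5: v0=B3 v1=G4 v2=D5 v3=D5 downbeat m3
bar 6: v0=A3 v1=A4 v2=E5 v3=E5 downbeat P5
  -> R1 @ bar 1 tick 0 v(2, 3): E5/E5 P1 -> B4/B4 P1 similar
  -> R2 @ bar 1 tick 0 v(1, 2): A4/E5 P5 -> B3/B4 P8 similar
  -> R2 @ bar 1 tick 0 v(1, 3): A4/E5 P5 -> B3/B4 P8 similar
  -> R7 @ bar 1 tick 0 v(1,): A4->B3 leap 10st
  -> R1 @ bar 2 tick 0 v(2, 3): B4/B4 P1 -> D4/D4 P1 similar
  -> R3 @ bar 2 tick 0 v(1, 2): B4 above D4
  -> R4 @ bar 2 tick 0 v(0, 2): E3/D4 m7 untreated
  -> R4 @ bar 2 tick 0 v(0, 3): E3/D4 m7 untreated
  -> R3 @ bar 2 tick 1 v(1, 2): B4 above D4
  -> R3 @ bar 2 tick 2 v(1, 2): B4 above D4
  -> R3 @ bar 2 tick 3 v(1, 2): B4 above D4
  -> R7 @ bar 3 tick 0 v(1,): B4->A3 leap 14st
  -> R4 @ bar 4 tick 0 v(0, 2): D3/C4 m7 untreated
  -> R2 @ bar 5 tick 0 v(1, 2): B3/C4 m2 -> G4/D5 P5 similar
  -> R2 @ bar 5 tick 0 v(1, 3): B3/F4 TT -> G4/D5 P5 similar
  -> R2 @ bar 5 tick 0 v(2, 3): C4/F4 P4 -> D5/D5 P1 similar
  -> R7 @ bar 5 tick 0 v(2,): C4->D5 leap 14st
  -> R1 @ bar 6 tick 0 v(1, 2): G4/D5 P5 -> A4/E5 P5 similar
  -> R1 @ bar 6 tick 0 v(1, 3): G4/D5 P5 -> A4/E5 P5 similar
  -> R1 @ bar 6 tick 0 v(2, 3): D5/D5 P1 -> E5/E5 P1 similar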